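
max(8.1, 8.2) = 8.2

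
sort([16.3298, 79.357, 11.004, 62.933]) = [11.004, 16.3298, 62.933, 79.357]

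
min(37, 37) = 37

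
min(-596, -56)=-596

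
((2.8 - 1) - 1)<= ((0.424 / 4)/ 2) False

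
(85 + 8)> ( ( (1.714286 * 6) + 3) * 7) False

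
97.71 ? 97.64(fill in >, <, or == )>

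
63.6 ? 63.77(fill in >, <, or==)<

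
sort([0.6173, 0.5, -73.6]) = [-73.6, 0.5, 0.6173]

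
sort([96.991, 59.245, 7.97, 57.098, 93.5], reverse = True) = [96.991, 93.5, 59.245, 57.098, 7.97]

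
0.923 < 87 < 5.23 False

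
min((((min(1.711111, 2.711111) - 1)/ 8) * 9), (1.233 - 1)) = 0.233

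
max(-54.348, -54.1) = -54.1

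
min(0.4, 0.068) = 0.068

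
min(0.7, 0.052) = 0.052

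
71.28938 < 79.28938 True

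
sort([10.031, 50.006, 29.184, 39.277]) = [10.031, 29.184, 39.277, 50.006]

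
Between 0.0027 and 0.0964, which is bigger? 0.0964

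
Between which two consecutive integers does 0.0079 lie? 0 and 1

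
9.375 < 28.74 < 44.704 True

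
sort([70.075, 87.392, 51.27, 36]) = [36, 51.27, 70.075, 87.392]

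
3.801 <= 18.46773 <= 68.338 True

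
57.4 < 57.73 True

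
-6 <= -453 False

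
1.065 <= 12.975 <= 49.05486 True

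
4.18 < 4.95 True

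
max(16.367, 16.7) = 16.7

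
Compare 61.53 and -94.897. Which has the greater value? 61.53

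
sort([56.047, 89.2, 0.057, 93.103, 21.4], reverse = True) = [93.103, 89.2, 56.047, 21.4, 0.057]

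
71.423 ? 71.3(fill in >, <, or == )>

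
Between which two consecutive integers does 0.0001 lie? 0 and 1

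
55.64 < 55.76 True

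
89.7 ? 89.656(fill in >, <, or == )>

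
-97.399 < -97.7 False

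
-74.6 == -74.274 False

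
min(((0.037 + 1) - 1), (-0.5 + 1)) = 0.037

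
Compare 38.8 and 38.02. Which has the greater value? 38.8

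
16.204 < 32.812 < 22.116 False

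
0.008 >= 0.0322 False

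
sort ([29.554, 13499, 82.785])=[29.554, 82.785, 13499]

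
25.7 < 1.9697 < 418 False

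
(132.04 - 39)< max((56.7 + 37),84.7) True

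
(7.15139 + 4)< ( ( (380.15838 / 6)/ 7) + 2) False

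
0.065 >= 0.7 False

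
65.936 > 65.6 True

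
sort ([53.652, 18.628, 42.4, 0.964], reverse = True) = [53.652, 42.4, 18.628, 0.964]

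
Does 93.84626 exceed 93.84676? No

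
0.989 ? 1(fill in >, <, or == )<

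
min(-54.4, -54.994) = -54.994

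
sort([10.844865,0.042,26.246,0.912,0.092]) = [0.042,0.092,0.912,10.844865,26.246]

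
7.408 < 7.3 False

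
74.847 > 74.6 True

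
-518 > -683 True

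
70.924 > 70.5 True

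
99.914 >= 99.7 True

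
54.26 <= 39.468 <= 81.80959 False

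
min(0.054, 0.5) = 0.054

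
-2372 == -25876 False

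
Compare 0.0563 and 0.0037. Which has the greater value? 0.0563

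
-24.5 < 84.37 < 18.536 False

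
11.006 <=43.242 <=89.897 True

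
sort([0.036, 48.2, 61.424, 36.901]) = [0.036, 36.901, 48.2, 61.424]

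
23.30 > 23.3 False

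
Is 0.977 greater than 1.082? No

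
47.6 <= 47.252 False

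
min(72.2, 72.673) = 72.2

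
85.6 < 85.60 False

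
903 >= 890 True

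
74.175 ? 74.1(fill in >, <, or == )>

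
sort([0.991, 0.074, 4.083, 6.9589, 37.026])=[0.074, 0.991, 4.083, 6.9589, 37.026]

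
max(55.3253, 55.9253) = 55.9253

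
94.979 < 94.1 False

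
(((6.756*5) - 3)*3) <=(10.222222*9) False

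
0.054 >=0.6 False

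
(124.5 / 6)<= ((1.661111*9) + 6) True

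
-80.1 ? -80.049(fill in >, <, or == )<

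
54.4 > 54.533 False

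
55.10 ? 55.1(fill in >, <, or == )==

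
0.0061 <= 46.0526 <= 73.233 True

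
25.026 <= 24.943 False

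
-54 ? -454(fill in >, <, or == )>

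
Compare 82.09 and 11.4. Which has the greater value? 82.09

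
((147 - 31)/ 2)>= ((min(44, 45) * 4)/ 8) True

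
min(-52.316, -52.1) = -52.316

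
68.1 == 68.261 False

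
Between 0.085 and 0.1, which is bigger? 0.1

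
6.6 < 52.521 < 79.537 True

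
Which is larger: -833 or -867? -833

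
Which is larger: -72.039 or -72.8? -72.039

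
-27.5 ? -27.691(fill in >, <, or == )>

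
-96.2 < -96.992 False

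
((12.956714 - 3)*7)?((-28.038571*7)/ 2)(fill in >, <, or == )>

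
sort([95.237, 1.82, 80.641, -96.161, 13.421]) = [-96.161, 1.82, 13.421, 80.641, 95.237]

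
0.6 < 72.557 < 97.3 True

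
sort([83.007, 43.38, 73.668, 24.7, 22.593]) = [22.593, 24.7, 43.38, 73.668, 83.007]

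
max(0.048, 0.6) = 0.6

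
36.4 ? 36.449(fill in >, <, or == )<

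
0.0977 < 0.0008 False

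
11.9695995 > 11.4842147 True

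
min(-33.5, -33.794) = -33.794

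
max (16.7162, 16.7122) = 16.7162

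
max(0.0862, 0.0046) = 0.0862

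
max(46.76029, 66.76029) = 66.76029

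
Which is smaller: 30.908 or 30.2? 30.2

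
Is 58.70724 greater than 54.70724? Yes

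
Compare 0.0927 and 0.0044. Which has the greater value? 0.0927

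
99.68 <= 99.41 False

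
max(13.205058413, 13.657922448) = 13.657922448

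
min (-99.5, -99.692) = -99.692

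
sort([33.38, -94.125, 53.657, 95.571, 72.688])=[-94.125, 33.38, 53.657, 72.688, 95.571]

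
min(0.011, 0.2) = 0.011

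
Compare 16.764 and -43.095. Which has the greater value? 16.764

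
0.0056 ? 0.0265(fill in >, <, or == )<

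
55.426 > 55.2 True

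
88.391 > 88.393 False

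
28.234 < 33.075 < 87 True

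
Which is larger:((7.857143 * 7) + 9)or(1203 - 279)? (1203 - 279)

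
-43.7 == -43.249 False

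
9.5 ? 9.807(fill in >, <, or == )<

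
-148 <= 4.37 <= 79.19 True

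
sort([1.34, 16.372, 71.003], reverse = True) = [71.003, 16.372, 1.34]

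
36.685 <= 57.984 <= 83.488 True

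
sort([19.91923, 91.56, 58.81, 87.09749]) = [19.91923, 58.81, 87.09749, 91.56]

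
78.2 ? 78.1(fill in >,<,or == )>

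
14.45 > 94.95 False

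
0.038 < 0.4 True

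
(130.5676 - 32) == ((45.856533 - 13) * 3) False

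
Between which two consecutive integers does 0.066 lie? 0 and 1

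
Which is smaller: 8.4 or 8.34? 8.34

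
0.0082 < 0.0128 True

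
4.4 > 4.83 False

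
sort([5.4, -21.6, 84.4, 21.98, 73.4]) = [-21.6, 5.4, 21.98, 73.4, 84.4]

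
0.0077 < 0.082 True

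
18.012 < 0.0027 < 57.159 False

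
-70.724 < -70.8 False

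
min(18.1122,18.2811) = 18.1122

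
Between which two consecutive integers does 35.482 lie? 35 and 36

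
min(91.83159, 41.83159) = 41.83159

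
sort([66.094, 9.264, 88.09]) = [9.264, 66.094, 88.09]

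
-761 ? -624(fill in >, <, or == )<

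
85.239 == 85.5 False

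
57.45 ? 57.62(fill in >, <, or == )<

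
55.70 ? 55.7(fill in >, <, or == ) ==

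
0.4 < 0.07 False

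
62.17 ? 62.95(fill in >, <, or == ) <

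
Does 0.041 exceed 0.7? No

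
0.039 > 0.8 False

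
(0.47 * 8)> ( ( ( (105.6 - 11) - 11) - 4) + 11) False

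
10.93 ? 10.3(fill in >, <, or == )>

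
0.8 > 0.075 True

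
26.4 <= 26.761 True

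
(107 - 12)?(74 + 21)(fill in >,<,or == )==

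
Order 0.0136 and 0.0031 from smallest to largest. 0.0031, 0.0136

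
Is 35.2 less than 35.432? Yes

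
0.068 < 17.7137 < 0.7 False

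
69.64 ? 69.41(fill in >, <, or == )>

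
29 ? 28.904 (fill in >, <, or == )>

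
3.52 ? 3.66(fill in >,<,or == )<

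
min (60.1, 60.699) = 60.1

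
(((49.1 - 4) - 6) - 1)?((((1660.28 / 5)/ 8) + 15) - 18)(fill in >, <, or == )<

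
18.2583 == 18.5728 False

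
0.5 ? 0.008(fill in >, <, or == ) >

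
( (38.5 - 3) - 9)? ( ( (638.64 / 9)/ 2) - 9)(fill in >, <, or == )>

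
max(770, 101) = 770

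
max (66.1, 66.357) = 66.357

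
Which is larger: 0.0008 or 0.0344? 0.0344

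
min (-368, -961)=-961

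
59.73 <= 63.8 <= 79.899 True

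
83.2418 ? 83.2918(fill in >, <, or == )<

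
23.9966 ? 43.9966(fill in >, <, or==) <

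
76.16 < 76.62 True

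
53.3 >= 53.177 True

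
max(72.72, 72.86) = 72.86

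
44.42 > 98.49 False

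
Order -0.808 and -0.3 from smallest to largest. -0.808, -0.3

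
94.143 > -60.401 True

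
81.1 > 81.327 False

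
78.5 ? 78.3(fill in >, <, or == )>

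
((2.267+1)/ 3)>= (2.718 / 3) True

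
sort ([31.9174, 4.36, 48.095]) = [4.36, 31.9174, 48.095]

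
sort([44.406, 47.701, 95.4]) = [44.406, 47.701, 95.4]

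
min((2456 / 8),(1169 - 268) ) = 307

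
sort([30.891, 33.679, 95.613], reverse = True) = [95.613, 33.679, 30.891]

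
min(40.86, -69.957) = -69.957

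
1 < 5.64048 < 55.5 True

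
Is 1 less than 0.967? No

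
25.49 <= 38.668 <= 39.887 True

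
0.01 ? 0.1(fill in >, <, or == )<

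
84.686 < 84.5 False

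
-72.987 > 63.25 False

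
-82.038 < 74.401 True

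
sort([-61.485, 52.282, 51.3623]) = [-61.485, 51.3623, 52.282]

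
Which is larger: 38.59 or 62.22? 62.22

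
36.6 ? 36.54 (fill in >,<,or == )>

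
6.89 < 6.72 False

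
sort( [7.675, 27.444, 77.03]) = [7.675, 27.444, 77.03]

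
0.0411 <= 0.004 False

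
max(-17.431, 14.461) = 14.461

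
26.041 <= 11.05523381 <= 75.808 False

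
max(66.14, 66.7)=66.7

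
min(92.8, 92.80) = 92.8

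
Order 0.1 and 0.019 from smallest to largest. 0.019, 0.1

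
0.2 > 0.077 True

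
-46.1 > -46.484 True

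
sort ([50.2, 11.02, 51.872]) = [11.02, 50.2, 51.872]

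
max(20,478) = 478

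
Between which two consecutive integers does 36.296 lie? 36 and 37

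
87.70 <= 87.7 True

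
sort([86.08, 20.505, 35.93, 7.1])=[7.1, 20.505, 35.93, 86.08]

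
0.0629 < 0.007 False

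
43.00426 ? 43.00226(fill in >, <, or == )>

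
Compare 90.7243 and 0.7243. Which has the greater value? 90.7243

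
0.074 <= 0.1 True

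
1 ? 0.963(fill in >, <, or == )>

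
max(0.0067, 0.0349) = 0.0349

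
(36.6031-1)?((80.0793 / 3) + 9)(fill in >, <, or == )<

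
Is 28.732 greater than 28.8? No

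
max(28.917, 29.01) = 29.01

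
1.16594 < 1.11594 False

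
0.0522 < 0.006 False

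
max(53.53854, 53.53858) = 53.53858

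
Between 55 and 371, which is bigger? 371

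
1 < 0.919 False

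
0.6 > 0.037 True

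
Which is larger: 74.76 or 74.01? 74.76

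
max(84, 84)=84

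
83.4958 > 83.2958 True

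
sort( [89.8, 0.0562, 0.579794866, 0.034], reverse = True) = [89.8, 0.579794866, 0.0562, 0.034]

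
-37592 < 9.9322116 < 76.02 True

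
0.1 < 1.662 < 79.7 True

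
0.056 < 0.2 True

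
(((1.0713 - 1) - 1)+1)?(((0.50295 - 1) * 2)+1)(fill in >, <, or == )>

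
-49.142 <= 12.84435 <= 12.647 False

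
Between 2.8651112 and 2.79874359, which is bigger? 2.8651112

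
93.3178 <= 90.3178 False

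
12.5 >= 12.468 True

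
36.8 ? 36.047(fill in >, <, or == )>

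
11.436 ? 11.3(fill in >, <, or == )>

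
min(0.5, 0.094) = 0.094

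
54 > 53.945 True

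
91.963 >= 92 False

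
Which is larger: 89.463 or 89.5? 89.5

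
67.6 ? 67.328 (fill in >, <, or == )>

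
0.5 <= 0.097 False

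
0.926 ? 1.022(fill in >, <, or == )<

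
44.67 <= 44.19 False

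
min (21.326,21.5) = 21.326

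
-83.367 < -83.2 True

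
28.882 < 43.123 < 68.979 True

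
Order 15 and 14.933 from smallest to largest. 14.933, 15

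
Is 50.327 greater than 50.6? No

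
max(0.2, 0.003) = 0.2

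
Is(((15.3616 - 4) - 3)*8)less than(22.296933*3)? No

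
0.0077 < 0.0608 True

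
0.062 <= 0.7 True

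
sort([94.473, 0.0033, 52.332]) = [0.0033, 52.332, 94.473]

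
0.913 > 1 False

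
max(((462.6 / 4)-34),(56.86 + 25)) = 81.86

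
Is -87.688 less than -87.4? Yes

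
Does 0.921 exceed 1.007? No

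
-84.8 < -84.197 True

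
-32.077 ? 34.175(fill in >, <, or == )<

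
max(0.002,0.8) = 0.8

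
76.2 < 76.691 True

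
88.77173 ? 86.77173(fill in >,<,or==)>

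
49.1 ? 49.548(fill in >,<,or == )<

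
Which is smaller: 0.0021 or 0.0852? 0.0021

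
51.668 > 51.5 True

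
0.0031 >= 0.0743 False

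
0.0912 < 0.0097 False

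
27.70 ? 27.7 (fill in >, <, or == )==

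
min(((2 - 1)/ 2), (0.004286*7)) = 0.030002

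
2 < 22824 True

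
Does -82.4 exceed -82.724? Yes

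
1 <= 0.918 False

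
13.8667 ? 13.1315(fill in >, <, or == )>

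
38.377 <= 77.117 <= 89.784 True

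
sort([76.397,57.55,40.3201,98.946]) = [40.3201,57.55,76.397,98.946]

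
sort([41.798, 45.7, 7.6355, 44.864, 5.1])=[5.1, 7.6355, 41.798, 44.864, 45.7]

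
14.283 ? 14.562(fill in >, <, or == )<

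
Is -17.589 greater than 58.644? No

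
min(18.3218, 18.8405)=18.3218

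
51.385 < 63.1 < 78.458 True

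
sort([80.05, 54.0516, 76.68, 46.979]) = [46.979, 54.0516, 76.68, 80.05]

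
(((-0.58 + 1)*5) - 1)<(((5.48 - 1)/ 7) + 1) True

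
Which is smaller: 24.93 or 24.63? 24.63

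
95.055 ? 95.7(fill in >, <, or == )<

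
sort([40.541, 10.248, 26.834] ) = [10.248, 26.834, 40.541]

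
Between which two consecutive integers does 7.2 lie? 7 and 8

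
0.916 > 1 False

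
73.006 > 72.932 True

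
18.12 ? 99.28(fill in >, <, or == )<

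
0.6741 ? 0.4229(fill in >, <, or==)>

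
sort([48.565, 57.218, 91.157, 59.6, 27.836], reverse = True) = [91.157, 59.6, 57.218, 48.565, 27.836]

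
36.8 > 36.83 False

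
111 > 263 False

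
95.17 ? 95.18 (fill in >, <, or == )<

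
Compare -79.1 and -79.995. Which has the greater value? -79.1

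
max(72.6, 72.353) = 72.6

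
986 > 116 True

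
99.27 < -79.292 False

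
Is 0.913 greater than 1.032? No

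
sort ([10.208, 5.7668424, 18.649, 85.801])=[5.7668424, 10.208, 18.649, 85.801]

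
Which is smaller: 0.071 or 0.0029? 0.0029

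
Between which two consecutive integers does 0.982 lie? 0 and 1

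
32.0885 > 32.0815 True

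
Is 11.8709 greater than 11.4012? Yes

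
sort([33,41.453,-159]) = [-159,33,41.453]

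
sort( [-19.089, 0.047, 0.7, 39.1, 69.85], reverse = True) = [69.85, 39.1, 0.7, 0.047, -19.089]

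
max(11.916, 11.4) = 11.916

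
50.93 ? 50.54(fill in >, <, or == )>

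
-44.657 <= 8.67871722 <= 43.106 True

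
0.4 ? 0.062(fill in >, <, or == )>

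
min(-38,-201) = -201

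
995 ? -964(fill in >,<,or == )>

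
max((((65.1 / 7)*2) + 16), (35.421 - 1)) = 34.6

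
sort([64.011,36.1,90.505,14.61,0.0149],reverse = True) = [90.505,64.011,36.1,14.61,0.0149]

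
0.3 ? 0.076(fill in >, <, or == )>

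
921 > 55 True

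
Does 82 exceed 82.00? No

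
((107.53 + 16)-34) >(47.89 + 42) False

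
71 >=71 True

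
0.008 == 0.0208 False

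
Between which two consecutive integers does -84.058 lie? -85 and -84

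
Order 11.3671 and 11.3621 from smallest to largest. 11.3621, 11.3671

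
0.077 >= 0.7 False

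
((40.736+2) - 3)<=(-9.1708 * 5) False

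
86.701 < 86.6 False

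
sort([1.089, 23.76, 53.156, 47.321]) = [1.089, 23.76, 47.321, 53.156]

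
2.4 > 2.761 False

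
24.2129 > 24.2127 True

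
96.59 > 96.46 True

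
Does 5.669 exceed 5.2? Yes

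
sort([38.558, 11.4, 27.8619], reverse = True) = [38.558, 27.8619, 11.4]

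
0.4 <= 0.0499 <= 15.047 False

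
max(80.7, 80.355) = 80.7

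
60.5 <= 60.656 True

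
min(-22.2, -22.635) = -22.635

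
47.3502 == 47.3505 False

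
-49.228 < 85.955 True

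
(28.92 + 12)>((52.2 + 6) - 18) True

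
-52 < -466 False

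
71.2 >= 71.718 False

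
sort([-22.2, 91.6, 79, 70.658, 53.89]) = [-22.2, 53.89, 70.658, 79, 91.6]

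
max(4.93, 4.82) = 4.93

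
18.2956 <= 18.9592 True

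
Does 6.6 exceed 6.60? No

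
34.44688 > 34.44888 False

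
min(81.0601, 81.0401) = 81.0401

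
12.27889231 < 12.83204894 True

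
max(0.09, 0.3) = 0.3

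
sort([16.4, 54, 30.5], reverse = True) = [54, 30.5, 16.4]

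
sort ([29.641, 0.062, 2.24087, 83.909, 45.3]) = [0.062, 2.24087, 29.641, 45.3, 83.909]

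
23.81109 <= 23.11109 False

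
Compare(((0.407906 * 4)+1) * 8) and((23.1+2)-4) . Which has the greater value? ((23.1+2)-4)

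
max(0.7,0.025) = 0.7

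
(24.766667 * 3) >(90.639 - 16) False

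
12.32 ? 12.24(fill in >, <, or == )>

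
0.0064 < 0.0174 True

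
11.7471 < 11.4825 False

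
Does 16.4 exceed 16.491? No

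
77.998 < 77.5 False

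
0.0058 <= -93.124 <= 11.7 False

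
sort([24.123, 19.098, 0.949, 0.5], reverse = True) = [24.123, 19.098, 0.949, 0.5]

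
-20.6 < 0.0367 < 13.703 True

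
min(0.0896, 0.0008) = 0.0008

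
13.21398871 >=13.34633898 False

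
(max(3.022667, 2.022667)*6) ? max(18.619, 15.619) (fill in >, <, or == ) <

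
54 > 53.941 True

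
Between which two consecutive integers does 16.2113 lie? 16 and 17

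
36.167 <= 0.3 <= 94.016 False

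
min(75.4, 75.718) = 75.4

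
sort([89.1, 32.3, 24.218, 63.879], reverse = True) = [89.1, 63.879, 32.3, 24.218]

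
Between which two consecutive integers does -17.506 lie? -18 and -17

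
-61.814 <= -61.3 True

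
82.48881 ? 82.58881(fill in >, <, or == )<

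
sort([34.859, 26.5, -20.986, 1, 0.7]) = [-20.986, 0.7, 1, 26.5, 34.859]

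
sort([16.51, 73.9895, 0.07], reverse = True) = [73.9895, 16.51, 0.07]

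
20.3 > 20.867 False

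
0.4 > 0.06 True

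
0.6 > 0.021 True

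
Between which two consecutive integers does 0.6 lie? 0 and 1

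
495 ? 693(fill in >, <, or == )<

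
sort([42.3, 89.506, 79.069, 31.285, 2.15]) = [2.15, 31.285, 42.3, 79.069, 89.506]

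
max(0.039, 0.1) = 0.1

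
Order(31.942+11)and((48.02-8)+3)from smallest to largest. (31.942+11), ((48.02-8)+3)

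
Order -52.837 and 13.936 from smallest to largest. -52.837, 13.936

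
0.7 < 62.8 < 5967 True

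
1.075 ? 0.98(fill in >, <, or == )>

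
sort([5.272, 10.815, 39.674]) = [5.272, 10.815, 39.674]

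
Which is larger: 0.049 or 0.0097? 0.049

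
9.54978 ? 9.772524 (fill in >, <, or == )<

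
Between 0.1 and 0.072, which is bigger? 0.1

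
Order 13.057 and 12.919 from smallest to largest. 12.919,13.057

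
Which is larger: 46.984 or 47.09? 47.09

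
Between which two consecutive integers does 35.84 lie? 35 and 36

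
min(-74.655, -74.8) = -74.8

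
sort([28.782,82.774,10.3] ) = [10.3,28.782,82.774]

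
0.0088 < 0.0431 True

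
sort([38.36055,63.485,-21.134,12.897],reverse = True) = [63.485,38.36055,12.897,-21.134]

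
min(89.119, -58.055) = -58.055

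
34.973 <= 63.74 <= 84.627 True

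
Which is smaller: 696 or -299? -299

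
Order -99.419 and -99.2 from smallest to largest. -99.419, -99.2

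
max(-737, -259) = -259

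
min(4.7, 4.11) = 4.11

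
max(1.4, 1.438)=1.438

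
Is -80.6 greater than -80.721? Yes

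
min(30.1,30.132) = 30.1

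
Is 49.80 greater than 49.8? No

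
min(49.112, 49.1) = 49.1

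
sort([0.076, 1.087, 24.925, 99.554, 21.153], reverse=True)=[99.554, 24.925, 21.153, 1.087, 0.076]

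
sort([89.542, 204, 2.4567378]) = [2.4567378, 89.542, 204]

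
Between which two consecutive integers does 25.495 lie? 25 and 26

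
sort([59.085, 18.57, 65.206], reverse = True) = [65.206, 59.085, 18.57]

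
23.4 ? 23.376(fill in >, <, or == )>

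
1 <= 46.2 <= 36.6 False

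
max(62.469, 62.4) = 62.469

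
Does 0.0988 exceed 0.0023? Yes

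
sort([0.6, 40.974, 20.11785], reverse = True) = [40.974, 20.11785, 0.6]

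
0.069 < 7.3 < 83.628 True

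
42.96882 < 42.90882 False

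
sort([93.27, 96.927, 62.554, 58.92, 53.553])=[53.553, 58.92, 62.554, 93.27, 96.927]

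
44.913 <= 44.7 False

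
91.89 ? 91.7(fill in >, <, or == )>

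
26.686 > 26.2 True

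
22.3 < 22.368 True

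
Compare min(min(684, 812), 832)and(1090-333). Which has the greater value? (1090-333)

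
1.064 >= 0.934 True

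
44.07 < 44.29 True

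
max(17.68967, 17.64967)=17.68967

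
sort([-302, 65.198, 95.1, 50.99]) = [-302, 50.99, 65.198, 95.1]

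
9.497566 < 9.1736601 False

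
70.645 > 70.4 True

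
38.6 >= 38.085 True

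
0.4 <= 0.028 False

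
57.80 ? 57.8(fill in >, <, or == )==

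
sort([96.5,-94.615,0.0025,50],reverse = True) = [96.5,50,0.0025,-94.615]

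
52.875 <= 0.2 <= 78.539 False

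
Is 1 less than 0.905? No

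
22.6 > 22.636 False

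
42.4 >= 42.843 False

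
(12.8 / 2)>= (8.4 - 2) True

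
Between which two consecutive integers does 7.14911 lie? 7 and 8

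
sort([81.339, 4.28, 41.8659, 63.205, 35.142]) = [4.28, 35.142, 41.8659, 63.205, 81.339]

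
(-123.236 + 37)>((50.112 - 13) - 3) False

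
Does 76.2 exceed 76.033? Yes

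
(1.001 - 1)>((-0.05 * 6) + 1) False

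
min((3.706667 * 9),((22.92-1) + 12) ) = 33.360003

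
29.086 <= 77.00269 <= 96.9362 True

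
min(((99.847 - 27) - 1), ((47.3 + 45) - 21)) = 71.3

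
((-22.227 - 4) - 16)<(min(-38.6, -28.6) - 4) False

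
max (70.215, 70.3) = 70.3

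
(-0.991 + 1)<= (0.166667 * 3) True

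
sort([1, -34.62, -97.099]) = [-97.099, -34.62, 1]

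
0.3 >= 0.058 True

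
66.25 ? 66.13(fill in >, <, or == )>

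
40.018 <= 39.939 False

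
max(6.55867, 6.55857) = 6.55867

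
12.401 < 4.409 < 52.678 False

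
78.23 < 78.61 True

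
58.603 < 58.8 True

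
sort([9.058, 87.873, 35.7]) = [9.058, 35.7, 87.873]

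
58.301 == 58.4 False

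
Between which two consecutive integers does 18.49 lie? 18 and 19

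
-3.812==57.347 False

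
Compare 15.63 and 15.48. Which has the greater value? 15.63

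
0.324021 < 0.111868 False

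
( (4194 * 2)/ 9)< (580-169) False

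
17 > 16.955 True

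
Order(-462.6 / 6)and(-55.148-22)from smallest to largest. (-55.148-22),(-462.6 / 6)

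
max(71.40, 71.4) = 71.4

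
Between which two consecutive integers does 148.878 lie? 148 and 149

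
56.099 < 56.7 True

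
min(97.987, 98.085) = 97.987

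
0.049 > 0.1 False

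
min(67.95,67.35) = 67.35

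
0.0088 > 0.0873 False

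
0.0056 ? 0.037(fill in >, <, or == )<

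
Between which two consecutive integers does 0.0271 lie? 0 and 1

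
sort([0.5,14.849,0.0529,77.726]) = [0.0529,0.5,14.849,77.726]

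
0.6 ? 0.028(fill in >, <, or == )>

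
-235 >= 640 False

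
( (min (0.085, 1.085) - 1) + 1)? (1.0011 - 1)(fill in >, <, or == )>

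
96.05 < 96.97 True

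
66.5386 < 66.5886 True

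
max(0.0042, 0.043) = 0.043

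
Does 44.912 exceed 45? No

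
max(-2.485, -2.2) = -2.2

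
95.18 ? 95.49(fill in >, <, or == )<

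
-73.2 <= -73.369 False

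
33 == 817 False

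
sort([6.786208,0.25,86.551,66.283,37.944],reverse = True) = [86.551,66.283,37.944,6.786208,0.25]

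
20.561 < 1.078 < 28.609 False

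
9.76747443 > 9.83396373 False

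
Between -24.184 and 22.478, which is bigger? 22.478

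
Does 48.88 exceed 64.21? No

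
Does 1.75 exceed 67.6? No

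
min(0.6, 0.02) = 0.02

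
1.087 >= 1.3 False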